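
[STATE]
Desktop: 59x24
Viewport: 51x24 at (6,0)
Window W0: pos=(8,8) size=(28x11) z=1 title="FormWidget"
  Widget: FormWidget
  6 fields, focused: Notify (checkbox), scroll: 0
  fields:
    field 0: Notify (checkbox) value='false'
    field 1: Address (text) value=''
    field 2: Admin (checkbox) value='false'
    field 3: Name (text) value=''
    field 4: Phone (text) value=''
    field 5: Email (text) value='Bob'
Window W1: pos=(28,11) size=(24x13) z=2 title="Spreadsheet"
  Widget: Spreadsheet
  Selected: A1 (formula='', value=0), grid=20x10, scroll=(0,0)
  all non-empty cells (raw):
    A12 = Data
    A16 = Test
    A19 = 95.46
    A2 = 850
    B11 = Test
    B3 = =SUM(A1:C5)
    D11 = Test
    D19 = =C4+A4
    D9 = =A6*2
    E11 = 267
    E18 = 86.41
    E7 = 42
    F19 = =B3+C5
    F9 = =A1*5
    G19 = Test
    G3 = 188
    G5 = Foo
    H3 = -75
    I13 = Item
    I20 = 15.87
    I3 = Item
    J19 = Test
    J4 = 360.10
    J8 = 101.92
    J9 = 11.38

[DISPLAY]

                                                   
                                                   
                                                   
                                                   
                                                   
                                                   
                                                   
                                                   
  ┏━━━━━━━━━━━━━━━━━━━━━━━━━━┓                     
  ┃ FormWidget               ┃                     
  ┠──────────────────────────┨                     
  ┃> Notify:     [ ]  ┏━━━━━━━━━━━━━━━━━━━━━━┓     
  ┃  Address:    [    ┃ Spreadsheet          ┃     
  ┃  Admin:      [ ]  ┠──────────────────────┨     
  ┃  Name:       [    ┃A1:                   ┃     
  ┃  Phone:      [    ┃       A       B      ┃     
  ┃  Email:      [Bob ┃----------------------┃     
  ┃                   ┃  1      [0]       0  ┃     
  ┗━━━━━━━━━━━━━━━━━━━┃  2      850       0  ┃     
                      ┃  3        0#CIRC!    ┃     
                      ┃  4        0       0  ┃     
                      ┃  5        0       0  ┃     
                      ┃  6        0       0  ┃     
                      ┗━━━━━━━━━━━━━━━━━━━━━━┛     


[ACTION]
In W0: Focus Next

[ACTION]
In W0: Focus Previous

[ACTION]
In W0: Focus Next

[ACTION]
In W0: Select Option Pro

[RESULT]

                                                   
                                                   
                                                   
                                                   
                                                   
                                                   
                                                   
                                                   
  ┏━━━━━━━━━━━━━━━━━━━━━━━━━━┓                     
  ┃ FormWidget               ┃                     
  ┠──────────────────────────┨                     
  ┃  Notify:     [ ]  ┏━━━━━━━━━━━━━━━━━━━━━━┓     
  ┃> Address:    [    ┃ Spreadsheet          ┃     
  ┃  Admin:      [ ]  ┠──────────────────────┨     
  ┃  Name:       [    ┃A1:                   ┃     
  ┃  Phone:      [    ┃       A       B      ┃     
  ┃  Email:      [Bob ┃----------------------┃     
  ┃                   ┃  1      [0]       0  ┃     
  ┗━━━━━━━━━━━━━━━━━━━┃  2      850       0  ┃     
                      ┃  3        0#CIRC!    ┃     
                      ┃  4        0       0  ┃     
                      ┃  5        0       0  ┃     
                      ┃  6        0       0  ┃     
                      ┗━━━━━━━━━━━━━━━━━━━━━━┛     


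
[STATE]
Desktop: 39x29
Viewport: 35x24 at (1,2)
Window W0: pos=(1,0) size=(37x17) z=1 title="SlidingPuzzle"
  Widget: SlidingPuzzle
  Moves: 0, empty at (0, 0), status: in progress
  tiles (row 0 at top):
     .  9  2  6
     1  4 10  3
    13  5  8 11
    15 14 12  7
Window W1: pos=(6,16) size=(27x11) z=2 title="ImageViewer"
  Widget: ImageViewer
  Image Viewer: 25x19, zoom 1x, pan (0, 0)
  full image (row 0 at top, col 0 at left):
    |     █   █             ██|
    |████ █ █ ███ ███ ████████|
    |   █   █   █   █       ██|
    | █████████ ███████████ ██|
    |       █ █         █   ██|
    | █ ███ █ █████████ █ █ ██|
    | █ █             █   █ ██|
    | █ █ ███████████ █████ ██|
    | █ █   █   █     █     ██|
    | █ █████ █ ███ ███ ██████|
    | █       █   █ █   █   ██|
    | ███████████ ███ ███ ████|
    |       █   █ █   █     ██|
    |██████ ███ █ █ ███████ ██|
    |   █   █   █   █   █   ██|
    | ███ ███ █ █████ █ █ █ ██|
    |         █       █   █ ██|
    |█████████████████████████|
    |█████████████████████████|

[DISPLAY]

┠──────────────────────────────────
┃┌────┬────┬────┬────┐             
┃│    │  9 │  2 │  6 │             
┃├────┼────┼────┼────┤             
┃│  1 │  4 │ 10 │  3 │             
┃├────┼────┼────┼────┤             
┃│ 13 │  5 │  8 │ 11 │             
┃├────┼────┼────┼────┤             
┃│ 15 │ 14 │ 12 │  7 │             
┃└────┴────┴────┴────┘             
┃Moves: 0                          
┃                                  
┃                                  
┃                                  
┗━━━━┏━━━━━━━━━━━━━━━━━━━━━━━━━┓━━━
     ┃ ImageViewer             ┃   
     ┠─────────────────────────┨   
     ┃     █   █             ██┃   
     ┃████ █ █ ███ ███ ████████┃   
     ┃   █   █   █   █       ██┃   
     ┃ █████████ ███████████ ██┃   
     ┃       █ █         █   ██┃   
     ┃ █ ███ █ █████████ █ █ ██┃   
     ┃ █ █             █   █ ██┃   


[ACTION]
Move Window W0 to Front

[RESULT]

┠──────────────────────────────────
┃┌────┬────┬────┬────┐             
┃│    │  9 │  2 │  6 │             
┃├────┼────┼────┼────┤             
┃│  1 │  4 │ 10 │  3 │             
┃├────┼────┼────┼────┤             
┃│ 13 │  5 │  8 │ 11 │             
┃├────┼────┼────┼────┤             
┃│ 15 │ 14 │ 12 │  7 │             
┃└────┴────┴────┴────┘             
┃Moves: 0                          
┃                                  
┃                                  
┃                                  
┗━━━━━━━━━━━━━━━━━━━━━━━━━━━━━━━━━━
     ┃ ImageViewer             ┃   
     ┠─────────────────────────┨   
     ┃     █   █             ██┃   
     ┃████ █ █ ███ ███ ████████┃   
     ┃   █   █   █   █       ██┃   
     ┃ █████████ ███████████ ██┃   
     ┃       █ █         █   ██┃   
     ┃ █ ███ █ █████████ █ █ ██┃   
     ┃ █ █             █   █ ██┃   


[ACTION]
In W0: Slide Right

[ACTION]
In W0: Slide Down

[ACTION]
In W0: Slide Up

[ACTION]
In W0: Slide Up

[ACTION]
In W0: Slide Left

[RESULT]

┠──────────────────────────────────
┃┌────┬────┬────┬────┐             
┃│  1 │  9 │  2 │  6 │             
┃├────┼────┼────┼────┤             
┃│ 13 │  4 │ 10 │  3 │             
┃├────┼────┼────┼────┤             
┃│  5 │    │  8 │ 11 │             
┃├────┼────┼────┼────┤             
┃│ 15 │ 14 │ 12 │  7 │             
┃└────┴────┴────┴────┘             
┃Moves: 3                          
┃                                  
┃                                  
┃                                  
┗━━━━━━━━━━━━━━━━━━━━━━━━━━━━━━━━━━
     ┃ ImageViewer             ┃   
     ┠─────────────────────────┨   
     ┃     █   █             ██┃   
     ┃████ █ █ ███ ███ ████████┃   
     ┃   █   █   █   █       ██┃   
     ┃ █████████ ███████████ ██┃   
     ┃       █ █         █   ██┃   
     ┃ █ ███ █ █████████ █ █ ██┃   
     ┃ █ █             █   █ ██┃   


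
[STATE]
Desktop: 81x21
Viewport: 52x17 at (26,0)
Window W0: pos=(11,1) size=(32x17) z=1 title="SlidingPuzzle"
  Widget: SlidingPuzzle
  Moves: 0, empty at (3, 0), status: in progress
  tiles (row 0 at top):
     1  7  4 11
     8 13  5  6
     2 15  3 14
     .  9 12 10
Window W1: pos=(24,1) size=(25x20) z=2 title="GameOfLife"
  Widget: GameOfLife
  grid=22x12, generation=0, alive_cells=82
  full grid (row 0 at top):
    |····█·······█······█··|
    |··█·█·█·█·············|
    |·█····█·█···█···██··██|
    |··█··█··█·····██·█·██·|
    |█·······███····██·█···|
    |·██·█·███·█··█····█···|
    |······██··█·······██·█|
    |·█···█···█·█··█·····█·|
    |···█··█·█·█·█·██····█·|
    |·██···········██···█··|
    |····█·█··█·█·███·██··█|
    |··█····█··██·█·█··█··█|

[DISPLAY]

                                                    
━━━━━━━━━━━━━━━━━━━━━━┓                             
GameOfLife            ┃                             
──────────────────────┨                             
en: 0                 ┃                             
···█·······█······█·· ┃                             
·█·█·█·█············· ┃                             
█····█·█···█···██··██ ┃                             
·█··█··█·····██·█·██· ┃                             
·······███····██·█··· ┃                             
██·█·███·█··█····█··· ┃                             
·····██··█·······██·█ ┃                             
█···█···█·█··█·····█· ┃                             
··█··█·█·█·█·██····█· ┃                             
██···········██···█·· ┃                             
···█·█··█·█·███·██··█ ┃                             
·█····█··██·█·█··█··█ ┃                             


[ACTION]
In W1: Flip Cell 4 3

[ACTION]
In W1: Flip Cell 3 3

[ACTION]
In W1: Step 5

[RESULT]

                                                    
━━━━━━━━━━━━━━━━━━━━━━┓                             
GameOfLife            ┃                             
──────────────────────┨                             
en: 5                 ┃                             
·█··██··········█···· ┃                             
█·······█·····███···· ┃                             
█·█·█····█····█·█···· ┃                             
█··███···█·····█····· ┃                             
··█···█···█·········· ┃                             
··█···█··█··········· ┃                             
·█····███····██····██ ┃                             
············█····███· ┃                             
·██·█·······█···████· ┃                             
··█·█····█··█···██··· ┃                             
·██······█····██····· ┃                             
········█············ ┃                             


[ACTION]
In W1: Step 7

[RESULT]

                                                    
━━━━━━━━━━━━━━━━━━━━━━┓                             
GameOfLife            ┃                             
──────────────────────┨                             
en: 12                ┃                             
··███····█·······█··· ┃                             
·█·······█······█·█·· ┃                             
█··█·····█·····█··█·· ┃                             
·█··············██··· ┃                             
····················· ┃                             
··········█·········· ┃                             
···········██········ ┃                             
·██·····██··█········ ┃                             
██········█··█······· ┃                             
·█·█······██··█······ ┃                             
··██········██······· ┃                             
····················· ┃                             


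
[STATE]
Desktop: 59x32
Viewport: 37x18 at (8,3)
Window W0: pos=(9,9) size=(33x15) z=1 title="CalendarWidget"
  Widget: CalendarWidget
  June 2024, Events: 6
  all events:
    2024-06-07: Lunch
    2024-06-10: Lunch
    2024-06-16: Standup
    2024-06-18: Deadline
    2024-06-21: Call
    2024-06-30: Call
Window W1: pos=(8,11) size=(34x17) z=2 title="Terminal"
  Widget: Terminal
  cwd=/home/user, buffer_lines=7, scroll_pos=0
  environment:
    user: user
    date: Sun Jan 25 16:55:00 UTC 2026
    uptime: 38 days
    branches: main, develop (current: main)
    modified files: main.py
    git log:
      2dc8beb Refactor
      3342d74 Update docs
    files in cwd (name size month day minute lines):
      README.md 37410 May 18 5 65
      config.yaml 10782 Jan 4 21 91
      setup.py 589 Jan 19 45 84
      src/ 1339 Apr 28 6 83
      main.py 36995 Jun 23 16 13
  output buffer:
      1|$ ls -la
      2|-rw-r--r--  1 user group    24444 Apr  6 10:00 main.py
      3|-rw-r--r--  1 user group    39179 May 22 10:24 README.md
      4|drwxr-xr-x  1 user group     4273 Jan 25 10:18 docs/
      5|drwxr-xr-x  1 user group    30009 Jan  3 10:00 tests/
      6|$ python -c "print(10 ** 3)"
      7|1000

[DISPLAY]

                                     
                                     
                                     
                                     
                                     
                                     
 ┏━━━━━━━━━━━━━━━━━━━━━━━━━━━━━━━┓   
 ┃ CalendarWidget                ┃   
┏━━━━━━━━━━━━━━━━━━━━━━━━━━━━━━━━┓   
┃ Terminal                       ┃   
┠────────────────────────────────┨   
┃$ ls -la                        ┃   
┃-rw-r--r--  1 user group    2444┃   
┃-rw-r--r--  1 user group    3917┃   
┃drwxr-xr-x  1 user group     427┃   
┃drwxr-xr-x  1 user group    3000┃   
┃$ python -c "print(10 ** 3)"    ┃   
┃1000                            ┃   


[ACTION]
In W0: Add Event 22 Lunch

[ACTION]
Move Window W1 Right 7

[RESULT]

                                     
                                     
                                     
                                     
                                     
                                     
 ┏━━━━━━━━━━━━━━━━━━━━━━━━━━━━━━━┓   
 ┃ CalendarWidget                ┃   
 ┠─────┏━━━━━━━━━━━━━━━━━━━━━━━━━━━━━
 ┃     ┃ Terminal                    
 ┃Mo Tu┠─────────────────────────────
 ┃     ┃$ ls -la                     
 ┃ 3  4┃-rw-r--r--  1 user group    2
 ┃10* 1┃-rw-r--r--  1 user group    3
 ┃17 18┃drwxr-xr-x  1 user group     
 ┃24 25┃drwxr-xr-x  1 user group    3
 ┃     ┃$ python -c "print(10 ** 3)" 
 ┃     ┃1000                         


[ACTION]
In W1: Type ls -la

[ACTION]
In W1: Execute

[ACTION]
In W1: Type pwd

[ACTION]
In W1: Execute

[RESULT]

                                     
                                     
                                     
                                     
                                     
                                     
 ┏━━━━━━━━━━━━━━━━━━━━━━━━━━━━━━━┓   
 ┃ CalendarWidget                ┃   
 ┠─────┏━━━━━━━━━━━━━━━━━━━━━━━━━━━━━
 ┃     ┃ Terminal                    
 ┃Mo Tu┠─────────────────────────────
 ┃     ┃drwxr-xr-x  1 user group     
 ┃ 3  4┃drwxr-xr-x  1 user group    3
 ┃10* 1┃$ python -c "print(10 ** 3)" 
 ┃17 18┃1000                         
 ┃24 25┃$ ls -la                     
 ┃     ┃-rw-r--r--  1 user group    3
 ┃     ┃-rw-r--r--  1 user group    1


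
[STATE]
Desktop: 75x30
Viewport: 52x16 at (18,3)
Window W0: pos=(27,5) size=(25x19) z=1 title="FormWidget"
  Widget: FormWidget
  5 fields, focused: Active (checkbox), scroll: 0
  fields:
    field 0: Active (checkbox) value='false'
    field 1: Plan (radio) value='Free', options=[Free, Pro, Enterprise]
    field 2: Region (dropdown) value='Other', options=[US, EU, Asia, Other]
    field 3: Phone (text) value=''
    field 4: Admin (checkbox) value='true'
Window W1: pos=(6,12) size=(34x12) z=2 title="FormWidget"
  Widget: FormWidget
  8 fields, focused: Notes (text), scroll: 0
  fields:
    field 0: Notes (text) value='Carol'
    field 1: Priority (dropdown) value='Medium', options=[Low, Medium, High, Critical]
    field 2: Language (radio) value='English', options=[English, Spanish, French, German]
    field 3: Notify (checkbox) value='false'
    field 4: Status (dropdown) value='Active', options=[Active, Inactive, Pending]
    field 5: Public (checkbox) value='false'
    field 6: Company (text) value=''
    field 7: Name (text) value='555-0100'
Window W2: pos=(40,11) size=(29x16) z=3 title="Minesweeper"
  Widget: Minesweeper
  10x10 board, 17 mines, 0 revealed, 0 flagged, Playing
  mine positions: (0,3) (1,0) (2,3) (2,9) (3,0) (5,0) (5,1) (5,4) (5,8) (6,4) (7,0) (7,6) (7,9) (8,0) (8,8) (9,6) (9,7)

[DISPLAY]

                                                    
                                                    
         ┏━━━━━━━━━━━━━━━━━━━━━━━┓                  
         ┃ FormWidget            ┃                  
         ┠───────────────────────┨                  
         ┃> Active:     [ ]      ┃                  
         ┃  Plan:       (●) Free ┃                  
         ┃  Region:     [Other ▼]┃                  
         ┃  Phone:    ┏━━━━━━━━━━━━━━━━━━━━━━━━━━━┓ 
━━━━━━━━━━━━━━━━━━━━━┓┃ Minesweeper               ┃ 
                     ┃┠───────────────────────────┨ 
─────────────────────┨┃■■■■■■■■■■                 ┃ 
   [Carol           ]┃┃■■■■■■■■■■                 ┃ 
   [Medium         ▼]┃┃■■■■■■■■■■                 ┃ 
   (●) English  ( ) S┃┃■■■■■■■■■■                 ┃ 
   [ ]               ┃┃■■■■■■■■■■                 ┃ 


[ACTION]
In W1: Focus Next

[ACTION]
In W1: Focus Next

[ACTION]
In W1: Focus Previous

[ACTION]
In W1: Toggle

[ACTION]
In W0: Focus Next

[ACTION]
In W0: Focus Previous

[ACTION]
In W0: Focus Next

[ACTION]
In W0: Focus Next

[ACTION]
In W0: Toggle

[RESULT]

                                                    
                                                    
         ┏━━━━━━━━━━━━━━━━━━━━━━━┓                  
         ┃ FormWidget            ┃                  
         ┠───────────────────────┨                  
         ┃  Active:     [ ]      ┃                  
         ┃  Plan:       (●) Free ┃                  
         ┃> Region:     [Other ▼]┃                  
         ┃  Phone:    ┏━━━━━━━━━━━━━━━━━━━━━━━━━━━┓ 
━━━━━━━━━━━━━━━━━━━━━┓┃ Minesweeper               ┃ 
                     ┃┠───────────────────────────┨ 
─────────────────────┨┃■■■■■■■■■■                 ┃ 
   [Carol           ]┃┃■■■■■■■■■■                 ┃ 
   [Medium         ▼]┃┃■■■■■■■■■■                 ┃ 
   (●) English  ( ) S┃┃■■■■■■■■■■                 ┃ 
   [ ]               ┃┃■■■■■■■■■■                 ┃ 


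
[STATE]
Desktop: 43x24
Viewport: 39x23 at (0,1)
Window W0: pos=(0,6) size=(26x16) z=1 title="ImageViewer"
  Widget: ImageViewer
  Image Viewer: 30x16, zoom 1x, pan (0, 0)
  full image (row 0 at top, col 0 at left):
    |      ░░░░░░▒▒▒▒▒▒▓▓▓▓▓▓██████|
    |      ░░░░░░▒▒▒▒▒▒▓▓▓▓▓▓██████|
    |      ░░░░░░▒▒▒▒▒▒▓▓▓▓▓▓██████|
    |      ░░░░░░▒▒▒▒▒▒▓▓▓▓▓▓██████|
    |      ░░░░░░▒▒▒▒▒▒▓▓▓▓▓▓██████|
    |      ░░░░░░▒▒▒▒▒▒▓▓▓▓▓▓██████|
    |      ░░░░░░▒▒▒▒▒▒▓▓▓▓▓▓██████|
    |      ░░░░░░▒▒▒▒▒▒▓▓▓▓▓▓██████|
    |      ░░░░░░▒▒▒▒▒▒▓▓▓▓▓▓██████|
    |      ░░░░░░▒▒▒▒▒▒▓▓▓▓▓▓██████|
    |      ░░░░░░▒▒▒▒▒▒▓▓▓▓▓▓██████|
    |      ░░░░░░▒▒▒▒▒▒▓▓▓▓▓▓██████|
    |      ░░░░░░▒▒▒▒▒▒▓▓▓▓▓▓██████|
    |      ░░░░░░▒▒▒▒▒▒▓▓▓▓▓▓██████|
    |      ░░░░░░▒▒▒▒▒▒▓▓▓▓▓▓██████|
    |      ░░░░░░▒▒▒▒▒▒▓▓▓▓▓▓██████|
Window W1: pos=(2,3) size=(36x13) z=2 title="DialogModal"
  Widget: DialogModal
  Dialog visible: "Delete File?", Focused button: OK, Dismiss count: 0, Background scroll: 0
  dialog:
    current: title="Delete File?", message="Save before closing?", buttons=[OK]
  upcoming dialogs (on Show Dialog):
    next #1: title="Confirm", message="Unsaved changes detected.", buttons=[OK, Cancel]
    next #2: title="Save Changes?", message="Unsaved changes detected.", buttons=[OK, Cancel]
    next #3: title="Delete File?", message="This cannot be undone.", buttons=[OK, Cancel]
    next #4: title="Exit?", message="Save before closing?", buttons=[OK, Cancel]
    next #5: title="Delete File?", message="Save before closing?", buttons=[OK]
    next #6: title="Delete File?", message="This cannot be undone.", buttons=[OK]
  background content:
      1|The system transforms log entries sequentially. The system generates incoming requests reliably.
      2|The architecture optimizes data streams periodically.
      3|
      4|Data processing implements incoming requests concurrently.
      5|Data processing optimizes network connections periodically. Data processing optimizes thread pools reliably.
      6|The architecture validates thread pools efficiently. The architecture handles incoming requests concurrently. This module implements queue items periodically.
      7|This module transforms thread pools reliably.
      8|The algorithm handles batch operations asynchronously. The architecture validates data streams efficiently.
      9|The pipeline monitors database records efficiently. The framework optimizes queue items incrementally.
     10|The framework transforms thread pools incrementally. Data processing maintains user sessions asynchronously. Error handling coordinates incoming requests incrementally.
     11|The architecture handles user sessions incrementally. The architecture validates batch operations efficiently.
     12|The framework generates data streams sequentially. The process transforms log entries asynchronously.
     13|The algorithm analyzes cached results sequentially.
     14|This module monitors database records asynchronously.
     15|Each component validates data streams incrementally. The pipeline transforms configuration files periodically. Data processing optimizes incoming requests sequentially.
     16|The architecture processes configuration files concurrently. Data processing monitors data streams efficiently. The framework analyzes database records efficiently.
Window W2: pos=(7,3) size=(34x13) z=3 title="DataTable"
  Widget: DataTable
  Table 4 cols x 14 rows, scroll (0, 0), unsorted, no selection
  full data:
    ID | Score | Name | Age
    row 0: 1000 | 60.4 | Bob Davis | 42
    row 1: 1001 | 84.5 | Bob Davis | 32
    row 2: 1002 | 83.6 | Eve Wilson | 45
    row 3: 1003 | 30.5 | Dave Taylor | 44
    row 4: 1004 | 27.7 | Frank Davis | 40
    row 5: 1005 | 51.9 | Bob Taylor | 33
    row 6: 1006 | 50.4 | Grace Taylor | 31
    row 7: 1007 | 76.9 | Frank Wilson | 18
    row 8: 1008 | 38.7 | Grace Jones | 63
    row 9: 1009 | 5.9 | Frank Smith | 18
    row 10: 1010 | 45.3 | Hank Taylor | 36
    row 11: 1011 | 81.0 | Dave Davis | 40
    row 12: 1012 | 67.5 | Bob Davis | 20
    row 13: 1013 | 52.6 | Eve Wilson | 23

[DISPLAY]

                                       
                                       
  ┏━━━━┏━━━━━━━━━━━━━━━━━━━━━━━━━━━━━━━
  ┃ Dia┃ DataTable                     
  ┠────┠───────────────────────────────
┏━┃The ┃ID  │Score│Name        │Age    
┃ ┃The ┃────┼─────┼────────────┼───    
┠─┃    ┃1000│60.4 │Bob Davis   │42     
┃ ┃Data┃1001│84.5 │Bob Davis   │32     
┃ ┃Data┃1002│83.6 │Eve Wilson  │45     
┃ ┃The ┃1003│30.5 │Dave Taylor │44     
┃ ┃This┃1004│27.7 │Frank Davis │40     
┃ ┃The ┃1005│51.9 │Bob Taylor  │33     
┃ ┃The ┃1006│50.4 │Grace Taylor│31     
┃ ┗━━━━┗━━━━━━━━━━━━━━━━━━━━━━━━━━━━━━━
┃      ░░░░░░▒▒▒▒▒▒▓▓▓▓▓▓┃             
┃      ░░░░░░▒▒▒▒▒▒▓▓▓▓▓▓┃             
┃      ░░░░░░▒▒▒▒▒▒▓▓▓▓▓▓┃             
┃      ░░░░░░▒▒▒▒▒▒▓▓▓▓▓▓┃             
┃      ░░░░░░▒▒▒▒▒▒▓▓▓▓▓▓┃             
┗━━━━━━━━━━━━━━━━━━━━━━━━┛             
                                       
                                       


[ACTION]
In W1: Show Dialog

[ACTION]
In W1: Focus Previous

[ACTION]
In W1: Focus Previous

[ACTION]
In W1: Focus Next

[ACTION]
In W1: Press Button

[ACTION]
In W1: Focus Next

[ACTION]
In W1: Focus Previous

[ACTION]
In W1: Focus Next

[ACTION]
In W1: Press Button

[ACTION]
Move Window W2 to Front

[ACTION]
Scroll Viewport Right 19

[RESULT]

                                       
                                       
━━━┏━━━━━━━━━━━━━━━━━━━━━━━━━━━━━━━━┓  
Dia┃ DataTable                      ┃  
───┠────────────────────────────────┨  
he ┃ID  │Score│Name        │Age     ┃  
he ┃────┼─────┼────────────┼───     ┃  
   ┃1000│60.4 │Bob Davis   │42      ┃  
ata┃1001│84.5 │Bob Davis   │32      ┃  
ata┃1002│83.6 │Eve Wilson  │45      ┃  
he ┃1003│30.5 │Dave Taylor │44      ┃  
his┃1004│27.7 │Frank Davis │40      ┃  
he ┃1005│51.9 │Bob Taylor  │33      ┃  
he ┃1006│50.4 │Grace Taylor│31      ┃  
━━━┗━━━━━━━━━━━━━━━━━━━━━━━━━━━━━━━━┛  
   ░░░░░░▒▒▒▒▒▒▓▓▓▓▓▓┃                 
   ░░░░░░▒▒▒▒▒▒▓▓▓▓▓▓┃                 
   ░░░░░░▒▒▒▒▒▒▓▓▓▓▓▓┃                 
   ░░░░░░▒▒▒▒▒▒▓▓▓▓▓▓┃                 
   ░░░░░░▒▒▒▒▒▒▓▓▓▓▓▓┃                 
━━━━━━━━━━━━━━━━━━━━━┛                 
                                       
                                       


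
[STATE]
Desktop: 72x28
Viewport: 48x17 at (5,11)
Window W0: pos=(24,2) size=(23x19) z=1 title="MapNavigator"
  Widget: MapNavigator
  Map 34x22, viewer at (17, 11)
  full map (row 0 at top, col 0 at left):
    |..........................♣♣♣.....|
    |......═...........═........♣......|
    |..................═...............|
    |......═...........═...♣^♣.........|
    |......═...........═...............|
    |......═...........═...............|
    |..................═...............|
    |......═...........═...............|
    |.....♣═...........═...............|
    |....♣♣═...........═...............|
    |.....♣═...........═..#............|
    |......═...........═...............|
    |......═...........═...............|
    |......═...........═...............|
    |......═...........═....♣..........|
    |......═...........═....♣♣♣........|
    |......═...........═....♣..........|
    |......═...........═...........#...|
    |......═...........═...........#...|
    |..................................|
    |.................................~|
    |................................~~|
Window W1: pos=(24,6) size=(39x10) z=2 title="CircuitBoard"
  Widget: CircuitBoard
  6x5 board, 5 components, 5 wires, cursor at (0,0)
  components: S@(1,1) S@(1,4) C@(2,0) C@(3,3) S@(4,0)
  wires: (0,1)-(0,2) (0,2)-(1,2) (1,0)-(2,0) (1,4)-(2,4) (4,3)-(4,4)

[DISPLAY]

                   ┃            │               
                   ┃1   ·   S   ·       S       
                   ┃    │               │       
                   ┃2   C               ·       
                   ┗━━━━━━━━━━━━━━━━━━━━━━━━━━━━
                   ┃...........═....♣♣♣..┃      
                   ┃...........═....♣....┃      
                   ┃...........═.........┃      
                   ┃...........═.........┃      
                   ┗━━━━━━━━━━━━━━━━━━━━━┛      
                                                
                                                
                                                
                                                
                                                
                                                
                                                


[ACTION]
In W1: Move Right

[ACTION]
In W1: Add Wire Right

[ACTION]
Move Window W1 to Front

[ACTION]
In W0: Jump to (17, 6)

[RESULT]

                   ┃            │               
                   ┃1   ·   S   ·       S       
                   ┃    │               │       
                   ┃2   C               ·       
                   ┗━━━━━━━━━━━━━━━━━━━━━━━━━━━━
                   ┃...........═..#......┃      
                   ┃...........═.........┃      
                   ┃...........═.........┃      
                   ┃...........═.........┃      
                   ┗━━━━━━━━━━━━━━━━━━━━━┛      
                                                
                                                
                                                
                                                
                                                
                                                
                                                


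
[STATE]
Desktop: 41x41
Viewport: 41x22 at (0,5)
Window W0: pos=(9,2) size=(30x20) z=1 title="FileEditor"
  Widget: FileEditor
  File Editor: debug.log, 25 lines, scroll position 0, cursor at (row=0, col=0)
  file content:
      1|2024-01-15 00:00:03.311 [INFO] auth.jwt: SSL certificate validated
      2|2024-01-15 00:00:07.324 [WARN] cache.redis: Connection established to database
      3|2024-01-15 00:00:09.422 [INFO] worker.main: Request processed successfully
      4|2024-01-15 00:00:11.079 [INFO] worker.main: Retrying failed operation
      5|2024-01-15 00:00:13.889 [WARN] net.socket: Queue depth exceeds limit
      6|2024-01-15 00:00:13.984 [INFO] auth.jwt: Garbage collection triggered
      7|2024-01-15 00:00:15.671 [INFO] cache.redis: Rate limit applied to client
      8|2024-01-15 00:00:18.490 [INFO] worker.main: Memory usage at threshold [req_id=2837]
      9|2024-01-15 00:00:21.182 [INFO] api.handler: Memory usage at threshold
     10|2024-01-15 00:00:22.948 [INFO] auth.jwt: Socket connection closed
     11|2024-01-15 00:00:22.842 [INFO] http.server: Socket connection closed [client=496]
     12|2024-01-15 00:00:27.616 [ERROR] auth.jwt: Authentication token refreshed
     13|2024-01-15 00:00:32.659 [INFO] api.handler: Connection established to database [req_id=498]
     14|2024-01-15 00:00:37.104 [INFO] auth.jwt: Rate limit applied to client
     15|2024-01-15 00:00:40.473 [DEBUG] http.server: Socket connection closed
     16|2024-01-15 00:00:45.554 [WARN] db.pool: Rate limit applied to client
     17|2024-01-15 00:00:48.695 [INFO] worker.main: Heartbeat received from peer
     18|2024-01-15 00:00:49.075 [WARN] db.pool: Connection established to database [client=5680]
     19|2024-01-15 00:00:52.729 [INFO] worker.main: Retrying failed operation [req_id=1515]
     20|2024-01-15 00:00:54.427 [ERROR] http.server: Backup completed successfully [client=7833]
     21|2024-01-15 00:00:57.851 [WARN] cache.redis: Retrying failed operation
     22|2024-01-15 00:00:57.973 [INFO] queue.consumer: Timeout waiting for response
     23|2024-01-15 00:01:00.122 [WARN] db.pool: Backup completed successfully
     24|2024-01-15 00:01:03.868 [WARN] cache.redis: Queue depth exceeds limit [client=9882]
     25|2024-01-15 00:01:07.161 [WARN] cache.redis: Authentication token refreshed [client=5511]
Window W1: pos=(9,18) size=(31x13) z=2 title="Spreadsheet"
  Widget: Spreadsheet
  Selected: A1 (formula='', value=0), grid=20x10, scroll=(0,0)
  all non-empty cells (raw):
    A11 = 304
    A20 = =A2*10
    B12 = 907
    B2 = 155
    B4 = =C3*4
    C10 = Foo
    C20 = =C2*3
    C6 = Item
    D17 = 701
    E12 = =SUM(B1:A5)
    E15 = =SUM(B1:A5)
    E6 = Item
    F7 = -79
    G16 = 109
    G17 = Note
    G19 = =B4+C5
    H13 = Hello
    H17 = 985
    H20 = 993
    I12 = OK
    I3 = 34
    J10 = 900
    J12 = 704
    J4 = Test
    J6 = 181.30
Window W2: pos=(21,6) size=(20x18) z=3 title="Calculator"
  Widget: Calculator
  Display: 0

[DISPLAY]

         ┃█024-01-15 00:00:03.311 [IN▲┃  
         ┃2024-01-15 ┏━━━━━━━━━━━━━━━━━━┓
         ┃2024-01-15 ┃ Calculator       ┃
         ┃2024-01-15 ┠──────────────────┨
         ┃2024-01-15 ┃                 0┃
         ┃2024-01-15 ┃┌───┬───┬───┬───┐ ┃
         ┃2024-01-15 ┃│ 7 │ 8 │ 9 │ ÷ │ ┃
         ┃2024-01-15 ┃├───┼───┼───┼───┤ ┃
         ┃2024-01-15 ┃│ 4 │ 5 │ 6 │ × │ ┃
         ┃2024-01-15 ┃├───┼───┼───┼───┤ ┃
         ┃2024-01-15 ┃│ 1 │ 2 │ 3 │ - │ ┃
         ┃2024-01-15 ┃├───┼───┼───┼───┤ ┃
         ┃2024-01-15 ┃│ 0 │ . │ = │ + │ ┃
         ┏━━━━━━━━━━━┃├───┼───┼───┼───┤ ┃
         ┃ Spreadshee┃│ C │ MC│ MR│ M+│ ┃
         ┠───────────┃└───┴───┴───┴───┘ ┃
         ┃A1:        ┃                  ┃
         ┃       A   ┃                  ┃
         ┃-----------┗━━━━━━━━━━━━━━━━━━┛
         ┃  1      [0]       0       0 ┃ 
         ┃  2        0     155       0 ┃ 
         ┃  3        0       0       0 ┃ 


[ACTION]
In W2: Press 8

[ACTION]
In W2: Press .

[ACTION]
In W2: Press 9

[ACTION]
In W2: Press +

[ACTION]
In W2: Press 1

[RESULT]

         ┃█024-01-15 00:00:03.311 [IN▲┃  
         ┃2024-01-15 ┏━━━━━━━━━━━━━━━━━━┓
         ┃2024-01-15 ┃ Calculator       ┃
         ┃2024-01-15 ┠──────────────────┨
         ┃2024-01-15 ┃                 1┃
         ┃2024-01-15 ┃┌───┬───┬───┬───┐ ┃
         ┃2024-01-15 ┃│ 7 │ 8 │ 9 │ ÷ │ ┃
         ┃2024-01-15 ┃├───┼───┼───┼───┤ ┃
         ┃2024-01-15 ┃│ 4 │ 5 │ 6 │ × │ ┃
         ┃2024-01-15 ┃├───┼───┼───┼───┤ ┃
         ┃2024-01-15 ┃│ 1 │ 2 │ 3 │ - │ ┃
         ┃2024-01-15 ┃├───┼───┼───┼───┤ ┃
         ┃2024-01-15 ┃│ 0 │ . │ = │ + │ ┃
         ┏━━━━━━━━━━━┃├───┼───┼───┼───┤ ┃
         ┃ Spreadshee┃│ C │ MC│ MR│ M+│ ┃
         ┠───────────┃└───┴───┴───┴───┘ ┃
         ┃A1:        ┃                  ┃
         ┃       A   ┃                  ┃
         ┃-----------┗━━━━━━━━━━━━━━━━━━┛
         ┃  1      [0]       0       0 ┃ 
         ┃  2        0     155       0 ┃ 
         ┃  3        0       0       0 ┃ 
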